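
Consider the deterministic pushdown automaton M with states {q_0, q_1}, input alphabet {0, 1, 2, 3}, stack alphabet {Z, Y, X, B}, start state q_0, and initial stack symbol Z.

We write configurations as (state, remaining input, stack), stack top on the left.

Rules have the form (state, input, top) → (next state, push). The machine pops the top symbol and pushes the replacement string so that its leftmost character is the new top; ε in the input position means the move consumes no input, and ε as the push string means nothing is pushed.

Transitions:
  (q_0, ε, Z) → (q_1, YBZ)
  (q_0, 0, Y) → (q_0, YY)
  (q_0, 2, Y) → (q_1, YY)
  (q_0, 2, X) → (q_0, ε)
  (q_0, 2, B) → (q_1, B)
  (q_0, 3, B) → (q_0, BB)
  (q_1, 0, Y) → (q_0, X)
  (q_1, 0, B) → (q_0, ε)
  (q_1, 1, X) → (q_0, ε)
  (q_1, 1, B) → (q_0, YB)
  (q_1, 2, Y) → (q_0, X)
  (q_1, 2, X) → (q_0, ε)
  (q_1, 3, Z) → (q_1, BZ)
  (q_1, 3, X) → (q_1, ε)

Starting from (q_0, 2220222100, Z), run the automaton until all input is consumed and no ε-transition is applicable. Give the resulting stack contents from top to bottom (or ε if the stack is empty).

YYYBZ

(q_0, 2220222100, Z) ⊢ (q_1, 2220222100, YBZ) ⊢ (q_0, 220222100, XBZ) ⊢ (q_0, 20222100, BZ) ⊢ (q_1, 0222100, BZ) ⊢ (q_0, 222100, Z) ⊢ (q_1, 222100, YBZ) ⊢ (q_0, 22100, XBZ) ⊢ (q_0, 2100, BZ) ⊢ (q_1, 100, BZ) ⊢ (q_0, 00, YBZ) ⊢ (q_0, 0, YYBZ) ⊢ (q_0, ε, YYYBZ)
All input consumed in state q_0 with stack YYYBZ.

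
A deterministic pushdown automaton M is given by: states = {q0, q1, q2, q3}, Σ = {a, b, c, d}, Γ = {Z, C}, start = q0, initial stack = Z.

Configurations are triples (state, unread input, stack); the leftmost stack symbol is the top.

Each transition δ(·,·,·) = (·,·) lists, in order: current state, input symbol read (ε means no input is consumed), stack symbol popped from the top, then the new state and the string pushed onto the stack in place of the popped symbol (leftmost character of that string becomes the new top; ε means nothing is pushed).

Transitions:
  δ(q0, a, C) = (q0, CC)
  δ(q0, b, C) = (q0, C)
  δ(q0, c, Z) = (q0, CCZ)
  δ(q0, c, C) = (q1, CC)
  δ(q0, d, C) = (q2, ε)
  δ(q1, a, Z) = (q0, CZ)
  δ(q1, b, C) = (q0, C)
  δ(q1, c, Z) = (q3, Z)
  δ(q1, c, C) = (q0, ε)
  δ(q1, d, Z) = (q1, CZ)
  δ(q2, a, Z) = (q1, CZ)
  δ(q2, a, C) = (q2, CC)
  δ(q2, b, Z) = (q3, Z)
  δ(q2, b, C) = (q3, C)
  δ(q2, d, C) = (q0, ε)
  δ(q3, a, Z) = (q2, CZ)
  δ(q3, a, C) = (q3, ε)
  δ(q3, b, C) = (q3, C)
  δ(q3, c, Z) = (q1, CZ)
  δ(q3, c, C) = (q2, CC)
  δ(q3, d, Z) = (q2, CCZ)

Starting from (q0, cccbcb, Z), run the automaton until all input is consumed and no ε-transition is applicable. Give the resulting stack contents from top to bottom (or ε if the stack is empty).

CCCZ

(q0, cccbcb, Z)
  read c, top Z: go to q0, push CCZ → (q0, ccbcb, CCZ)
  read c, top C: go to q1, push CC → (q1, cbcb, CCCZ)
  read c, top C: go to q0, push ε → (q0, bcb, CCZ)
  read b, top C: go to q0, push C → (q0, cb, CCZ)
  read c, top C: go to q1, push CC → (q1, b, CCCZ)
  read b, top C: go to q0, push C → (q0, ε, CCCZ)
All input consumed in state q0 with stack CCCZ.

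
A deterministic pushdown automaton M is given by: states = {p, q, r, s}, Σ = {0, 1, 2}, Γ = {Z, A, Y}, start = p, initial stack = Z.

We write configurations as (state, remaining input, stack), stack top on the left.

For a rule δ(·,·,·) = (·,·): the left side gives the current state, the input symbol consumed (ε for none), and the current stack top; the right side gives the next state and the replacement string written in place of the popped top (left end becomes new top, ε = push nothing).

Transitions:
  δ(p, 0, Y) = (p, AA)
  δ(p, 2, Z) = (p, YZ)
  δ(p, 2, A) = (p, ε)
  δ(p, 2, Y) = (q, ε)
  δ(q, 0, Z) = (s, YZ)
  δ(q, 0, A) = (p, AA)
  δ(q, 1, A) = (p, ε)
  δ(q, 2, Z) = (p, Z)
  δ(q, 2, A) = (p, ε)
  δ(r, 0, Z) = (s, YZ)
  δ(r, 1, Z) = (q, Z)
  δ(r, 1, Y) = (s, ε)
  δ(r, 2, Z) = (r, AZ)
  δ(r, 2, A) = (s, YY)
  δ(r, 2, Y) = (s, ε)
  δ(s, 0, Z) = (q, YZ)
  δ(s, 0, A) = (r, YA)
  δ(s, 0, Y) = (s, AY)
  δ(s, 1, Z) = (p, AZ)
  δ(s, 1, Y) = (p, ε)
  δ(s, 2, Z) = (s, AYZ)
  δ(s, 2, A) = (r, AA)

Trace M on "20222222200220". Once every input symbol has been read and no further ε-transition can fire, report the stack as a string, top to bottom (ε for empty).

AYYAYZ

(p, 20222222200220, Z)
  read 2, top Z: go to p, push YZ → (p, 0222222200220, YZ)
  read 0, top Y: go to p, push AA → (p, 222222200220, AAZ)
  read 2, top A: go to p, push ε → (p, 22222200220, AZ)
  read 2, top A: go to p, push ε → (p, 2222200220, Z)
  read 2, top Z: go to p, push YZ → (p, 222200220, YZ)
  read 2, top Y: go to q, push ε → (q, 22200220, Z)
  read 2, top Z: go to p, push Z → (p, 2200220, Z)
  read 2, top Z: go to p, push YZ → (p, 200220, YZ)
  read 2, top Y: go to q, push ε → (q, 00220, Z)
  read 0, top Z: go to s, push YZ → (s, 0220, YZ)
  read 0, top Y: go to s, push AY → (s, 220, AYZ)
  read 2, top A: go to r, push AA → (r, 20, AAYZ)
  read 2, top A: go to s, push YY → (s, 0, YYAYZ)
  read 0, top Y: go to s, push AY → (s, ε, AYYAYZ)
All input consumed in state s with stack AYYAYZ.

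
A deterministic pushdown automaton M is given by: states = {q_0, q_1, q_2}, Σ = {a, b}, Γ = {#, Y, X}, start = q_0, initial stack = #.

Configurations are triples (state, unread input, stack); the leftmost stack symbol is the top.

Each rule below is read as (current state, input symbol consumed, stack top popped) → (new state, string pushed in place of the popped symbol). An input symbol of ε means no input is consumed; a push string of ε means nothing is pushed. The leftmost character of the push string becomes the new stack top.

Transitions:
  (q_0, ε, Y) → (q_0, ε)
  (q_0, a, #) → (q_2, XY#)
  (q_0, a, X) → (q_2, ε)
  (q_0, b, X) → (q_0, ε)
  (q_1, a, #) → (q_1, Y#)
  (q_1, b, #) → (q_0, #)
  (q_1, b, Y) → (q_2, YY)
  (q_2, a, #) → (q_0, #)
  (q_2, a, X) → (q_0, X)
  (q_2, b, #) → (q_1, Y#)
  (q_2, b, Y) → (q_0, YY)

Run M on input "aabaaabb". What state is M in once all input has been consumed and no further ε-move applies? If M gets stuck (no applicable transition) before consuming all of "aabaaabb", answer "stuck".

stuck

(q_0, aabaaabb, #) ⊢ (q_2, abaaabb, XY#) ⊢ (q_0, baaabb, XY#) ⊢ (q_0, aaabb, Y#) ⊢ (q_0, aaabb, #) ⊢ (q_2, aabb, XY#) ⊢ (q_0, abb, XY#) ⊢ (q_2, bb, Y#) ⊢ (q_0, b, YY#) ⊢ (q_0, b, Y#) ⊢ (q_0, b, #)
No transition for (q_0, b, top #); M blocks with input b remaining.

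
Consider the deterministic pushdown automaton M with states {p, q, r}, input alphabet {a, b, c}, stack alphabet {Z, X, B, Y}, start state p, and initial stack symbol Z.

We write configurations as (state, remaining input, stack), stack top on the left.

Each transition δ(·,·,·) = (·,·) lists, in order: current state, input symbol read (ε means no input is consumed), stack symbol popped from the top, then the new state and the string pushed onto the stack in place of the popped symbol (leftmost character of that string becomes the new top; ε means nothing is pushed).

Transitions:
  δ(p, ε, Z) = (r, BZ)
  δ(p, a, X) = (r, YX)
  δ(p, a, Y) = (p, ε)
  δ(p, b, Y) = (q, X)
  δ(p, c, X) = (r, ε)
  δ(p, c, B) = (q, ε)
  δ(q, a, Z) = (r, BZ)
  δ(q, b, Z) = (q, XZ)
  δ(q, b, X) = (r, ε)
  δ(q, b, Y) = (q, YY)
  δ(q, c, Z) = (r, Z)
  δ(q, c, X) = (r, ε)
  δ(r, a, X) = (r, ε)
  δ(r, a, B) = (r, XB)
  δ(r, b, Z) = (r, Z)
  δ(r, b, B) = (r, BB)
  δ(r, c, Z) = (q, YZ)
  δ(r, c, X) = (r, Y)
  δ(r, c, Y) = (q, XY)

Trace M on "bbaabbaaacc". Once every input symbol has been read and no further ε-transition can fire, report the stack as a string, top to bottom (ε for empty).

(p, bbaabbaaacc, Z) ⊢ (r, bbaabbaaacc, BZ) ⊢ (r, baabbaaacc, BBZ) ⊢ (r, aabbaaacc, BBBZ) ⊢ (r, abbaaacc, XBBBZ) ⊢ (r, bbaaacc, BBBZ) ⊢ (r, baaacc, BBBBZ) ⊢ (r, aaacc, BBBBBZ) ⊢ (r, aacc, XBBBBBZ) ⊢ (r, acc, BBBBBZ) ⊢ (r, cc, XBBBBBZ) ⊢ (r, c, YBBBBBZ) ⊢ (q, ε, XYBBBBBZ)
All input consumed in state q with stack XYBBBBBZ.

XYBBBBBZ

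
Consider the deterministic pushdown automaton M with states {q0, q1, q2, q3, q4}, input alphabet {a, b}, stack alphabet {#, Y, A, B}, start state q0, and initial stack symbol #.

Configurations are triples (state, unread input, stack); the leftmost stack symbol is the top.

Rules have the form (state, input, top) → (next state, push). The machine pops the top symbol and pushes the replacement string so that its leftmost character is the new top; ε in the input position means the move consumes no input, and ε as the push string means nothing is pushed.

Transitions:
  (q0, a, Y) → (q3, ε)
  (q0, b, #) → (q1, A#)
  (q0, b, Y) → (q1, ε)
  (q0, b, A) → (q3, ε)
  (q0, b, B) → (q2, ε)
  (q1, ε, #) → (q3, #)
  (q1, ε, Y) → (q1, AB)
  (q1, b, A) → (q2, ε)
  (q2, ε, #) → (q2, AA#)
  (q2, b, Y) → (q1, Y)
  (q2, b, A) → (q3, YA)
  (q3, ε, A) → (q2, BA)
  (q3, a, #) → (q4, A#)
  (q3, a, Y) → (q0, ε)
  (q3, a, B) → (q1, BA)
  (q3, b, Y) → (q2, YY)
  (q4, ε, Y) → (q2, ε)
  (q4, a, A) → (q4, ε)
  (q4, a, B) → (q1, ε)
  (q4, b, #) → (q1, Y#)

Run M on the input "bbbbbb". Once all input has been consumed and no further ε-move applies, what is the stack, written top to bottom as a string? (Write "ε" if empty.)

(q0, bbbbbb, #) ⊢ (q1, bbbbb, A#) ⊢ (q2, bbbb, #) ⊢ (q2, bbbb, AA#) ⊢ (q3, bbb, YAA#) ⊢ (q2, bb, YYAA#) ⊢ (q1, b, YYAA#) ⊢ (q1, b, ABYAA#) ⊢ (q2, ε, BYAA#)
All input consumed in state q2 with stack BYAA#.

BYAA#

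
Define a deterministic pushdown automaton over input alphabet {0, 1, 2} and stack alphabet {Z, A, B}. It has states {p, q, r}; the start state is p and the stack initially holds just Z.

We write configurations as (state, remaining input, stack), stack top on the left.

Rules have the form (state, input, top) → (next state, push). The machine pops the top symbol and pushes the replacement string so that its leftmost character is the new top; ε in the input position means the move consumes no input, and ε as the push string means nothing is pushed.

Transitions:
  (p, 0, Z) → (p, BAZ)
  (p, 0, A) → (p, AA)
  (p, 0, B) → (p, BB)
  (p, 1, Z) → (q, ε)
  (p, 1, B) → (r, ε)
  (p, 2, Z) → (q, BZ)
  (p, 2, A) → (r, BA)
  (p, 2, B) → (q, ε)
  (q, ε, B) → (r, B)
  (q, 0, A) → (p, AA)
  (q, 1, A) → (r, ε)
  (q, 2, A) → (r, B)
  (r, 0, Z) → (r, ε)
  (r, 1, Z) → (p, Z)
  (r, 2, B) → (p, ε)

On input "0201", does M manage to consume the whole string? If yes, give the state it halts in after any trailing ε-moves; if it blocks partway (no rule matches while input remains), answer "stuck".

(p, 0201, Z) ⊢ (p, 201, BAZ) ⊢ (q, 01, AZ) ⊢ (p, 1, AAZ)
No transition for (p, 1, top A); M blocks with input 1 remaining.

stuck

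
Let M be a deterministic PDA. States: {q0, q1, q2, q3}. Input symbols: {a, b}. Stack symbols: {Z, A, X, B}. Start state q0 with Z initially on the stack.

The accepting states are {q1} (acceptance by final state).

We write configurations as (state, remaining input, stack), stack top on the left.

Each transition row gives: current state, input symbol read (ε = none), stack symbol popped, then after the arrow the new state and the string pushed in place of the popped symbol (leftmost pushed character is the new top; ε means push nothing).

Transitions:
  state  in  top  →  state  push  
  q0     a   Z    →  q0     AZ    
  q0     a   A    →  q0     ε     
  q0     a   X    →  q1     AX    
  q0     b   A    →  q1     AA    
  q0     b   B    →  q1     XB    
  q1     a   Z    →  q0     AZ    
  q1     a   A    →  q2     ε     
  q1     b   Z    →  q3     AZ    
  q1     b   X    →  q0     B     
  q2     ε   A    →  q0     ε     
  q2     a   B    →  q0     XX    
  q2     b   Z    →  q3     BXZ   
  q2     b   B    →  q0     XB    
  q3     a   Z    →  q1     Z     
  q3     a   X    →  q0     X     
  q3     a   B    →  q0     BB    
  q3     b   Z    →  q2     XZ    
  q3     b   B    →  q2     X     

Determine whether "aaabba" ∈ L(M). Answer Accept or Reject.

Reject

(q0, aaabba, Z)
  read a, top Z: go to q0, push AZ → (q0, aabba, AZ)
  read a, top A: go to q0, push ε → (q0, abba, Z)
  read a, top Z: go to q0, push AZ → (q0, bba, AZ)
  read b, top A: go to q1, push AA → (q1, ba, AAZ)
No transition applies at (q1, ba, AAZ); input not fully consumed.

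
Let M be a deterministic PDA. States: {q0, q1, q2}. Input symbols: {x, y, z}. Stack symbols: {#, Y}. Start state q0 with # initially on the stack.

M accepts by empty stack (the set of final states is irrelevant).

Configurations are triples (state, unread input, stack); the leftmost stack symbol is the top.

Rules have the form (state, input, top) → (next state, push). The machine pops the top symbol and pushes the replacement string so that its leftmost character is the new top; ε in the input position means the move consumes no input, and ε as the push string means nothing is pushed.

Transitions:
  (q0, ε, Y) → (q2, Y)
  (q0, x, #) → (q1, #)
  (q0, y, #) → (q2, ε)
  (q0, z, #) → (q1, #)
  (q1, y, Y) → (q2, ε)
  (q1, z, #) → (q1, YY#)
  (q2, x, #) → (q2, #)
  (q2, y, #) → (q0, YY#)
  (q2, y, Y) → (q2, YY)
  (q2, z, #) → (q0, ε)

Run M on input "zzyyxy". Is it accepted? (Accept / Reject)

(q0, zzyyxy, #) ⊢ (q1, zyyxy, #) ⊢ (q1, yyxy, YY#) ⊢ (q2, yxy, Y#) ⊢ (q2, xy, YY#)
No transition applies at (q2, xy, YY#); input not fully consumed.

Reject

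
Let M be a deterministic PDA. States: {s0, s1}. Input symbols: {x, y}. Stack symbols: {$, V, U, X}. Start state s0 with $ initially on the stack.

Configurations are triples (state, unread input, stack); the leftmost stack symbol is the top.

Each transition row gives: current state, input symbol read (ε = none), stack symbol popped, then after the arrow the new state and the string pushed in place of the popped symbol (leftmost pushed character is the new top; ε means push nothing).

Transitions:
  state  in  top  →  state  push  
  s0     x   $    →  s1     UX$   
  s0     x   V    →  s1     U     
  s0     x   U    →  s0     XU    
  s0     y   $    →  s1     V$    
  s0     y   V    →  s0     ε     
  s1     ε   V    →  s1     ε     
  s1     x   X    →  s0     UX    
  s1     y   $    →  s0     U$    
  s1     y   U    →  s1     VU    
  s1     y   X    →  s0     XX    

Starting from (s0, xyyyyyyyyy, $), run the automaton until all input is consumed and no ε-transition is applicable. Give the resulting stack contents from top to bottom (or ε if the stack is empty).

UX$

(s0, xyyyyyyyyy, $)
  read x, top $: go to s1, push UX$ → (s1, yyyyyyyyy, UX$)
  read y, top U: go to s1, push VU → (s1, yyyyyyyy, VUX$)
  ε-move, top V: go to s1, push ε → (s1, yyyyyyyy, UX$)
  read y, top U: go to s1, push VU → (s1, yyyyyyy, VUX$)
  ε-move, top V: go to s1, push ε → (s1, yyyyyyy, UX$)
  read y, top U: go to s1, push VU → (s1, yyyyyy, VUX$)
  ε-move, top V: go to s1, push ε → (s1, yyyyyy, UX$)
  read y, top U: go to s1, push VU → (s1, yyyyy, VUX$)
  ε-move, top V: go to s1, push ε → (s1, yyyyy, UX$)
  read y, top U: go to s1, push VU → (s1, yyyy, VUX$)
  ε-move, top V: go to s1, push ε → (s1, yyyy, UX$)
  read y, top U: go to s1, push VU → (s1, yyy, VUX$)
  ε-move, top V: go to s1, push ε → (s1, yyy, UX$)
  read y, top U: go to s1, push VU → (s1, yy, VUX$)
  ε-move, top V: go to s1, push ε → (s1, yy, UX$)
  read y, top U: go to s1, push VU → (s1, y, VUX$)
  ε-move, top V: go to s1, push ε → (s1, y, UX$)
  read y, top U: go to s1, push VU → (s1, ε, VUX$)
  ε-move, top V: go to s1, push ε → (s1, ε, UX$)
All input consumed in state s1 with stack UX$.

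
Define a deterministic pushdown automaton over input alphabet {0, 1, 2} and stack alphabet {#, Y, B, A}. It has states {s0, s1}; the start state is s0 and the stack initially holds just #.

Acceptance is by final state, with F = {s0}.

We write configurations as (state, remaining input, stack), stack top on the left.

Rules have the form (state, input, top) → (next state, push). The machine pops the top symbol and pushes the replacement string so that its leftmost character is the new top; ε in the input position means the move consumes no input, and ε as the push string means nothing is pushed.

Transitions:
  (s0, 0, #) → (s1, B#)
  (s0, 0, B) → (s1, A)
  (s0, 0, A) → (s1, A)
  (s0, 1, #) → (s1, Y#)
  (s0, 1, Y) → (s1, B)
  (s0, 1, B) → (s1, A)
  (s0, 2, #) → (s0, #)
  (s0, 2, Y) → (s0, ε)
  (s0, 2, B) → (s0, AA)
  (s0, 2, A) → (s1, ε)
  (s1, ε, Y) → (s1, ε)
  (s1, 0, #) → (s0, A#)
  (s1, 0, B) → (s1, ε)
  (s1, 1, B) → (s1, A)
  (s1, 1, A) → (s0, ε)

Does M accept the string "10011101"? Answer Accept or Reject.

(s0, 10011101, #) ⊢ (s1, 0011101, Y#) ⊢ (s1, 0011101, #) ⊢ (s0, 011101, A#) ⊢ (s1, 11101, A#) ⊢ (s0, 1101, #) ⊢ (s1, 101, Y#) ⊢ (s1, 101, #)
No transition applies at (s1, 101, #); input not fully consumed.

Reject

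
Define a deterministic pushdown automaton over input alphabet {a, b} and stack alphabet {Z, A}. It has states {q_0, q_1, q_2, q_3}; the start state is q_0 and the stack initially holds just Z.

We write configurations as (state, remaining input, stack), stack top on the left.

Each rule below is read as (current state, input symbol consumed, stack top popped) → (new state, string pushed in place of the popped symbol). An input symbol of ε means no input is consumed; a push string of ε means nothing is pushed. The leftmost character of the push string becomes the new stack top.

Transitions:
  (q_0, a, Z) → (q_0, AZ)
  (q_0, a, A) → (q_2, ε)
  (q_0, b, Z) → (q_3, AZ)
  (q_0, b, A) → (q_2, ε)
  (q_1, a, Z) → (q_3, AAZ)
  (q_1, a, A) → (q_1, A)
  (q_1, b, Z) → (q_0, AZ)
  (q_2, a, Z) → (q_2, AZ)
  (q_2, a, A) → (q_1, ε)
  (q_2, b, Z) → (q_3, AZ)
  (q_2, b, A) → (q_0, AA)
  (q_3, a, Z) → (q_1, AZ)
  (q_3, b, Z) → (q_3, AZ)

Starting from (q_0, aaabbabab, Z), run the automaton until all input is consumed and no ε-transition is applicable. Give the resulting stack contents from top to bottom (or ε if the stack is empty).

(q_0, aaabbabab, Z)
  read a, top Z: go to q_0, push AZ → (q_0, aabbabab, AZ)
  read a, top A: go to q_2, push ε → (q_2, abbabab, Z)
  read a, top Z: go to q_2, push AZ → (q_2, bbabab, AZ)
  read b, top A: go to q_0, push AA → (q_0, babab, AAZ)
  read b, top A: go to q_2, push ε → (q_2, abab, AZ)
  read a, top A: go to q_1, push ε → (q_1, bab, Z)
  read b, top Z: go to q_0, push AZ → (q_0, ab, AZ)
  read a, top A: go to q_2, push ε → (q_2, b, Z)
  read b, top Z: go to q_3, push AZ → (q_3, ε, AZ)
All input consumed in state q_3 with stack AZ.

AZ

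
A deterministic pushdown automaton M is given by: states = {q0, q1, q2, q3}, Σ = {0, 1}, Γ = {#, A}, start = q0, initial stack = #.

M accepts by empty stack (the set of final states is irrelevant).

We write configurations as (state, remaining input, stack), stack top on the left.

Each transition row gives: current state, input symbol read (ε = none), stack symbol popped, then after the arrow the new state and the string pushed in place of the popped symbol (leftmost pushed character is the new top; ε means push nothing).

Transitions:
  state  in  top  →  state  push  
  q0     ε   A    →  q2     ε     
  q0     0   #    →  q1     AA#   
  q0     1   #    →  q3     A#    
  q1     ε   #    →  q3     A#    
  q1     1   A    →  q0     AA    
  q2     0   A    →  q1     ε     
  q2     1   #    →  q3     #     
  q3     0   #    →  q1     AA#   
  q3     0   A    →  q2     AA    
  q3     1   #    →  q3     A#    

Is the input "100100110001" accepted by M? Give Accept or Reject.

Reject

(q0, 100100110001, #) ⊢ (q3, 00100110001, A#) ⊢ (q2, 0100110001, AA#) ⊢ (q1, 100110001, A#) ⊢ (q0, 00110001, AA#) ⊢ (q2, 00110001, A#) ⊢ (q1, 0110001, #) ⊢ (q3, 0110001, A#) ⊢ (q2, 110001, AA#)
No transition applies at (q2, 110001, AA#); input not fully consumed.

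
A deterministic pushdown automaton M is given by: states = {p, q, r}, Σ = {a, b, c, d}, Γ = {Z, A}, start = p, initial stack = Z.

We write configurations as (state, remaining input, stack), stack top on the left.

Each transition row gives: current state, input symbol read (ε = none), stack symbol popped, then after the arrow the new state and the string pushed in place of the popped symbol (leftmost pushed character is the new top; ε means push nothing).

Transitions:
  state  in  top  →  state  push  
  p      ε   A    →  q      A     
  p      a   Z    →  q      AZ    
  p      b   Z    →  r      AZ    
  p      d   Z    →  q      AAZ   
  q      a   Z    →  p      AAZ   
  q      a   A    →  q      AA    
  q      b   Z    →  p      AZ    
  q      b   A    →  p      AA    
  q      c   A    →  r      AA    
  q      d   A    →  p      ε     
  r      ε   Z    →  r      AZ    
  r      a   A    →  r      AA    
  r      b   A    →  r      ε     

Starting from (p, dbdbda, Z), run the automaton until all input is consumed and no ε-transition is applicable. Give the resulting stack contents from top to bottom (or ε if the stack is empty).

AAAZ

(p, dbdbda, Z)
  read d, top Z: go to q, push AAZ → (q, bdbda, AAZ)
  read b, top A: go to p, push AA → (p, dbda, AAAZ)
  ε-move, top A: go to q, push A → (q, dbda, AAAZ)
  read d, top A: go to p, push ε → (p, bda, AAZ)
  ε-move, top A: go to q, push A → (q, bda, AAZ)
  read b, top A: go to p, push AA → (p, da, AAAZ)
  ε-move, top A: go to q, push A → (q, da, AAAZ)
  read d, top A: go to p, push ε → (p, a, AAZ)
  ε-move, top A: go to q, push A → (q, a, AAZ)
  read a, top A: go to q, push AA → (q, ε, AAAZ)
All input consumed in state q with stack AAAZ.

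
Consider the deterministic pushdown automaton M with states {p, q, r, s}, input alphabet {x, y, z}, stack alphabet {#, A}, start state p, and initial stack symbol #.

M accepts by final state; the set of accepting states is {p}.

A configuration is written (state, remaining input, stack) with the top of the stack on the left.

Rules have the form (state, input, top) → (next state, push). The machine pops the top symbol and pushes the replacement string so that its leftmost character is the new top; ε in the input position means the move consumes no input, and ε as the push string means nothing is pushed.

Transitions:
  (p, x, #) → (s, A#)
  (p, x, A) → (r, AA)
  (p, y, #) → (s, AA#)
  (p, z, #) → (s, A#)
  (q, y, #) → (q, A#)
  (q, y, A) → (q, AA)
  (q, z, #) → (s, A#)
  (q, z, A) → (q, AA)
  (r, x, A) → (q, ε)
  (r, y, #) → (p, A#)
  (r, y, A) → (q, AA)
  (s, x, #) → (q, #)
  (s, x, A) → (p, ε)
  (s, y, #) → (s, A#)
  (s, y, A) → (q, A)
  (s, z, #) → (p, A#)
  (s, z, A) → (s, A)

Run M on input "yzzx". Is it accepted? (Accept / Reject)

(p, yzzx, #) ⊢ (s, zzx, AA#) ⊢ (s, zx, AA#) ⊢ (s, x, AA#) ⊢ (p, ε, A#)
All input consumed; state p ∈ F.

Accept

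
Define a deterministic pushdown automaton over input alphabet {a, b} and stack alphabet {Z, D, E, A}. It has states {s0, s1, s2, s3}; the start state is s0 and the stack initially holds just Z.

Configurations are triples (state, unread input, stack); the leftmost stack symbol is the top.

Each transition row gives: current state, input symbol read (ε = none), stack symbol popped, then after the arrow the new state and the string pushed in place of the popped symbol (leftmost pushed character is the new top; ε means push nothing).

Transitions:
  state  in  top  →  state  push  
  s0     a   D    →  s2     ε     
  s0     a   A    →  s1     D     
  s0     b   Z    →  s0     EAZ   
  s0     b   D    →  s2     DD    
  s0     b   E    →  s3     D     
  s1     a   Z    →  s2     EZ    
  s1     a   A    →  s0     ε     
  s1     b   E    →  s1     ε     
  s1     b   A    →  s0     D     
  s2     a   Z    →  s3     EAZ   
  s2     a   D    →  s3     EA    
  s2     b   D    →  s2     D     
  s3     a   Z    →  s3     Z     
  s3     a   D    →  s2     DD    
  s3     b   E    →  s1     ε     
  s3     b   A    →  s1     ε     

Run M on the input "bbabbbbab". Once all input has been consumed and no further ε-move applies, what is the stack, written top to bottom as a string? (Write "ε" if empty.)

ADAZ

(s0, bbabbbbab, Z) ⊢ (s0, babbbbab, EAZ) ⊢ (s3, abbbbab, DAZ) ⊢ (s2, bbbbab, DDAZ) ⊢ (s2, bbbab, DDAZ) ⊢ (s2, bbab, DDAZ) ⊢ (s2, bab, DDAZ) ⊢ (s2, ab, DDAZ) ⊢ (s3, b, EADAZ) ⊢ (s1, ε, ADAZ)
All input consumed in state s1 with stack ADAZ.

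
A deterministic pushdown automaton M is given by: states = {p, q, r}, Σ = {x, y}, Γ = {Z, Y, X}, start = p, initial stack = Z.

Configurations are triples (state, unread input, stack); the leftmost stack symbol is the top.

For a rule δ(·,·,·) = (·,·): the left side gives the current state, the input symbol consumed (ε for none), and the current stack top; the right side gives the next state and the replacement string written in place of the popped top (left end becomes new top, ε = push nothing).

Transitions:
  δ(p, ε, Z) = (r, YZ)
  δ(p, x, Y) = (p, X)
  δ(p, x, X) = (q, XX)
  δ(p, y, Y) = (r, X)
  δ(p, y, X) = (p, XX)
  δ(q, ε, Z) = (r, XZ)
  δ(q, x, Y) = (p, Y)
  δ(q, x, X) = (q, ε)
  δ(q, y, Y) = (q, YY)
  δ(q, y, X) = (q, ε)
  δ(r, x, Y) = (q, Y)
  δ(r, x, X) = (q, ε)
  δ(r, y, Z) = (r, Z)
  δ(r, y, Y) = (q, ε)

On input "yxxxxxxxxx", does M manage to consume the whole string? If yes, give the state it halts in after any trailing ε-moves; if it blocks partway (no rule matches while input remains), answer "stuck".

r

(p, yxxxxxxxxx, Z)
  ε-move, top Z: go to r, push YZ → (r, yxxxxxxxxx, YZ)
  read y, top Y: go to q, push ε → (q, xxxxxxxxx, Z)
  ε-move, top Z: go to r, push XZ → (r, xxxxxxxxx, XZ)
  read x, top X: go to q, push ε → (q, xxxxxxxx, Z)
  ε-move, top Z: go to r, push XZ → (r, xxxxxxxx, XZ)
  read x, top X: go to q, push ε → (q, xxxxxxx, Z)
  ε-move, top Z: go to r, push XZ → (r, xxxxxxx, XZ)
  read x, top X: go to q, push ε → (q, xxxxxx, Z)
  ε-move, top Z: go to r, push XZ → (r, xxxxxx, XZ)
  read x, top X: go to q, push ε → (q, xxxxx, Z)
  ε-move, top Z: go to r, push XZ → (r, xxxxx, XZ)
  read x, top X: go to q, push ε → (q, xxxx, Z)
  ε-move, top Z: go to r, push XZ → (r, xxxx, XZ)
  read x, top X: go to q, push ε → (q, xxx, Z)
  ε-move, top Z: go to r, push XZ → (r, xxx, XZ)
  read x, top X: go to q, push ε → (q, xx, Z)
  ε-move, top Z: go to r, push XZ → (r, xx, XZ)
  read x, top X: go to q, push ε → (q, x, Z)
  ε-move, top Z: go to r, push XZ → (r, x, XZ)
  read x, top X: go to q, push ε → (q, ε, Z)
  ε-move, top Z: go to r, push XZ → (r, ε, XZ)
All input consumed; M is in state r.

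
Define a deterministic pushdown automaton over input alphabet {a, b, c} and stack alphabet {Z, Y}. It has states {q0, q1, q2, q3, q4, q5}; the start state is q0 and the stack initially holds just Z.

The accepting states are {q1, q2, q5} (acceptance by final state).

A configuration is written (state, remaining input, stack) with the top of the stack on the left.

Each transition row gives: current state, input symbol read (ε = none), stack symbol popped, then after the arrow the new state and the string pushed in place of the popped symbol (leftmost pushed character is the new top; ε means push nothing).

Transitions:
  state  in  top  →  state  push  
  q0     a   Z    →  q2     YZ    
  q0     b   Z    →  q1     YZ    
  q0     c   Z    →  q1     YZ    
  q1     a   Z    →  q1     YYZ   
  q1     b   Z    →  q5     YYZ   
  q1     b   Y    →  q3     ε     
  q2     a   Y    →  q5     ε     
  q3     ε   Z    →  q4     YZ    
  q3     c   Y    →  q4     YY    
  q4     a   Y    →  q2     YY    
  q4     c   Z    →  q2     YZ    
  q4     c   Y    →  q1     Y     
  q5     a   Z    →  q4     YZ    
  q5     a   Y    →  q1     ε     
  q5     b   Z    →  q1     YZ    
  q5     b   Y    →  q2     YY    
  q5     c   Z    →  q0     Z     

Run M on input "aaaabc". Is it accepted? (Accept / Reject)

Reject

(q0, aaaabc, Z)
  read a, top Z: go to q2, push YZ → (q2, aaabc, YZ)
  read a, top Y: go to q5, push ε → (q5, aabc, Z)
  read a, top Z: go to q4, push YZ → (q4, abc, YZ)
  read a, top Y: go to q2, push YY → (q2, bc, YYZ)
No transition applies at (q2, bc, YYZ); input not fully consumed.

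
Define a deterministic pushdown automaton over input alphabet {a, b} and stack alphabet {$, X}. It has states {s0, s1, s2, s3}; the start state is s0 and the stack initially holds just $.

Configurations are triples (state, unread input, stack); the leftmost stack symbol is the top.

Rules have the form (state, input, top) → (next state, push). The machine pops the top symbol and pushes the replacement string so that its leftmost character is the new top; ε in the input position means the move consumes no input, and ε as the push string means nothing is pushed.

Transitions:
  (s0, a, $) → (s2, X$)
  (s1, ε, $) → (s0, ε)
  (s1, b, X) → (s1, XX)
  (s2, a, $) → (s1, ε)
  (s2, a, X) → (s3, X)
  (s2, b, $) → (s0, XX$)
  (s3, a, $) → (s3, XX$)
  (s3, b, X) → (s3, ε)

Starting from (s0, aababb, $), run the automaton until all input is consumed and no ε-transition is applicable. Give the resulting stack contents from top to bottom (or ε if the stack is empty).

(s0, aababb, $)
  read a, top $: go to s2, push X$ → (s2, ababb, X$)
  read a, top X: go to s3, push X → (s3, babb, X$)
  read b, top X: go to s3, push ε → (s3, abb, $)
  read a, top $: go to s3, push XX$ → (s3, bb, XX$)
  read b, top X: go to s3, push ε → (s3, b, X$)
  read b, top X: go to s3, push ε → (s3, ε, $)
All input consumed in state s3 with stack $.

$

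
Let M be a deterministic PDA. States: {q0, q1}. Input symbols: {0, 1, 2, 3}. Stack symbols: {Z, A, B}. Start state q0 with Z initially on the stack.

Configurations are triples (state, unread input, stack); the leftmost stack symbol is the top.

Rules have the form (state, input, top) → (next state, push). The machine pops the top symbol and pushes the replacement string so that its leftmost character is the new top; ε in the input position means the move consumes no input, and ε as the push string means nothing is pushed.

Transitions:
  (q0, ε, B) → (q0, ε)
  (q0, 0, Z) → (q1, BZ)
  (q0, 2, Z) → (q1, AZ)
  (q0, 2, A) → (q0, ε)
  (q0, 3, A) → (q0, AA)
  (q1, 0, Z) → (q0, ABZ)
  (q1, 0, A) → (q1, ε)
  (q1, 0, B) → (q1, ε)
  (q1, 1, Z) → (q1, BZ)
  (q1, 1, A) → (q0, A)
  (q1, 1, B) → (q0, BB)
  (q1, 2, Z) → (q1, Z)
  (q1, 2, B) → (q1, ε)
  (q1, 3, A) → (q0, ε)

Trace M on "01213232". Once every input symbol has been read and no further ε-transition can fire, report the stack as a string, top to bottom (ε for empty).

(q0, 01213232, Z)
  read 0, top Z: go to q1, push BZ → (q1, 1213232, BZ)
  read 1, top B: go to q0, push BB → (q0, 213232, BBZ)
  ε-move, top B: go to q0, push ε → (q0, 213232, BZ)
  ε-move, top B: go to q0, push ε → (q0, 213232, Z)
  read 2, top Z: go to q1, push AZ → (q1, 13232, AZ)
  read 1, top A: go to q0, push A → (q0, 3232, AZ)
  read 3, top A: go to q0, push AA → (q0, 232, AAZ)
  read 2, top A: go to q0, push ε → (q0, 32, AZ)
  read 3, top A: go to q0, push AA → (q0, 2, AAZ)
  read 2, top A: go to q0, push ε → (q0, ε, AZ)
All input consumed in state q0 with stack AZ.

AZ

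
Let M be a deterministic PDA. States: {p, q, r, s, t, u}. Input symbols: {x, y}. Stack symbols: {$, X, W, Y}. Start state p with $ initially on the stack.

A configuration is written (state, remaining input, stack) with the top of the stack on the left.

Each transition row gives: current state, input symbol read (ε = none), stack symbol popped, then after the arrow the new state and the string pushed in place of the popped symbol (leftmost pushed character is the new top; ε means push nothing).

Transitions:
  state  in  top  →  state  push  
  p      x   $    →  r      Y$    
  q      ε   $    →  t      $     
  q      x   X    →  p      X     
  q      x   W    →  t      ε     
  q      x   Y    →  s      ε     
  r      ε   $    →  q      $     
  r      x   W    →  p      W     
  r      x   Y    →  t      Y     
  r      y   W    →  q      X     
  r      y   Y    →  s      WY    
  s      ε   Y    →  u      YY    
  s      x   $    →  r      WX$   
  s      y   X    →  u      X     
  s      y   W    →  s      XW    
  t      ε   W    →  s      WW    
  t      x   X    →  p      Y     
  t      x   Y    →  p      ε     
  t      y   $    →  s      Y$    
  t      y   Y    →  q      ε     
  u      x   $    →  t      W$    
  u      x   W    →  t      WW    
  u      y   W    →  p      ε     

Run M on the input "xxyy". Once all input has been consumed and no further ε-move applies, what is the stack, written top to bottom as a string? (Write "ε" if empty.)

(p, xxyy, $)
  read x, top $: go to r, push Y$ → (r, xyy, Y$)
  read x, top Y: go to t, push Y → (t, yy, Y$)
  read y, top Y: go to q, push ε → (q, y, $)
  ε-move, top $: go to t, push $ → (t, y, $)
  read y, top $: go to s, push Y$ → (s, ε, Y$)
  ε-move, top Y: go to u, push YY → (u, ε, YY$)
All input consumed in state u with stack YY$.

YY$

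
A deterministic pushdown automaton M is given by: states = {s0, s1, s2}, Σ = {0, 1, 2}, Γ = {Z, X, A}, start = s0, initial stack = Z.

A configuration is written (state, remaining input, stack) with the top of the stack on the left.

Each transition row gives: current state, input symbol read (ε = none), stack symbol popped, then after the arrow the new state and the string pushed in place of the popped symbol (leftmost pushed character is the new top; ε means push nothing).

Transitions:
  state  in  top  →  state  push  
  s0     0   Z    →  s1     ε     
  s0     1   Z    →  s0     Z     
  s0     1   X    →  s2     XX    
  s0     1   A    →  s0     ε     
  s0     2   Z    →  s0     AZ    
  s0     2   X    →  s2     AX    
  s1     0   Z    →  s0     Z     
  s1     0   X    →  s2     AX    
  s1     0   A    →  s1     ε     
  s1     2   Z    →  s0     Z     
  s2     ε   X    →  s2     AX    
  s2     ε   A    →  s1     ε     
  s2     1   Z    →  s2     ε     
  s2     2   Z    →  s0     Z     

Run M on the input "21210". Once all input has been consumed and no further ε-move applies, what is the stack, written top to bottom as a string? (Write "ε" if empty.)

(s0, 21210, Z)
  read 2, top Z: go to s0, push AZ → (s0, 1210, AZ)
  read 1, top A: go to s0, push ε → (s0, 210, Z)
  read 2, top Z: go to s0, push AZ → (s0, 10, AZ)
  read 1, top A: go to s0, push ε → (s0, 0, Z)
  read 0, top Z: go to s1, push ε → (s1, ε, ε)
All input consumed in state s1 with stack ε.

ε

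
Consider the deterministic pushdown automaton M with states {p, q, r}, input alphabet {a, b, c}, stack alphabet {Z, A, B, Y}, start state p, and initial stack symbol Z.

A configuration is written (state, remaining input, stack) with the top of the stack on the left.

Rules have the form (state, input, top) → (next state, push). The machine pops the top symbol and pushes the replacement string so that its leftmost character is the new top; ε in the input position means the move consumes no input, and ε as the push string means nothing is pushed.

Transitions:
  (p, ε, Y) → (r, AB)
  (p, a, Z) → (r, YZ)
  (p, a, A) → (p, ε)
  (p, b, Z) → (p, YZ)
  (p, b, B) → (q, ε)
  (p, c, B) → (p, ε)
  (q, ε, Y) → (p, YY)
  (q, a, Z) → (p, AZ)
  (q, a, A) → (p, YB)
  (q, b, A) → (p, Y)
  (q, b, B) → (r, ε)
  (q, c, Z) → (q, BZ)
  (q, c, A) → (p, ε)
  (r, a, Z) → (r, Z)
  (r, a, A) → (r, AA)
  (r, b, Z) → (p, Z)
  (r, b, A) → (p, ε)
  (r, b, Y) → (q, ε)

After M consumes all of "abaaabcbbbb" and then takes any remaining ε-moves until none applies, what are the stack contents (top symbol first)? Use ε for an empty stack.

(p, abaaabcbbbb, Z)
  read a, top Z: go to r, push YZ → (r, baaabcbbbb, YZ)
  read b, top Y: go to q, push ε → (q, aaabcbbbb, Z)
  read a, top Z: go to p, push AZ → (p, aabcbbbb, AZ)
  read a, top A: go to p, push ε → (p, abcbbbb, Z)
  read a, top Z: go to r, push YZ → (r, bcbbbb, YZ)
  read b, top Y: go to q, push ε → (q, cbbbb, Z)
  read c, top Z: go to q, push BZ → (q, bbbb, BZ)
  read b, top B: go to r, push ε → (r, bbb, Z)
  read b, top Z: go to p, push Z → (p, bb, Z)
  read b, top Z: go to p, push YZ → (p, b, YZ)
  ε-move, top Y: go to r, push AB → (r, b, ABZ)
  read b, top A: go to p, push ε → (p, ε, BZ)
All input consumed in state p with stack BZ.

BZ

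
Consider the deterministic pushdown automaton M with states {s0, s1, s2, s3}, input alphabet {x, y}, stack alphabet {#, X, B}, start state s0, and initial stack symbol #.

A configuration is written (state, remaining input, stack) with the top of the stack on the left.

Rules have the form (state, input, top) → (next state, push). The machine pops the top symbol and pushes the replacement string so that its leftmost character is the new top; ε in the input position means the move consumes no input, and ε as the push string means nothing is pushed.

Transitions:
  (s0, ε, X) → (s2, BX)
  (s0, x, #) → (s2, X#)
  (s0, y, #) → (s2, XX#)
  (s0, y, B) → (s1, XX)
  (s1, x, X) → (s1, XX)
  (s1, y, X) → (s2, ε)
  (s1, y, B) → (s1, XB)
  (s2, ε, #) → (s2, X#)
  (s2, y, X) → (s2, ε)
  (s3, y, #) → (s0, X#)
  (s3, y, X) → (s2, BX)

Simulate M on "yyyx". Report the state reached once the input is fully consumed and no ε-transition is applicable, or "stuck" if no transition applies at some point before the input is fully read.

stuck

(s0, yyyx, #)
  read y, top #: go to s2, push XX# → (s2, yyx, XX#)
  read y, top X: go to s2, push ε → (s2, yx, X#)
  read y, top X: go to s2, push ε → (s2, x, #)
  ε-move, top #: go to s2, push X# → (s2, x, X#)
No transition for (s2, x, top X); M blocks with input x remaining.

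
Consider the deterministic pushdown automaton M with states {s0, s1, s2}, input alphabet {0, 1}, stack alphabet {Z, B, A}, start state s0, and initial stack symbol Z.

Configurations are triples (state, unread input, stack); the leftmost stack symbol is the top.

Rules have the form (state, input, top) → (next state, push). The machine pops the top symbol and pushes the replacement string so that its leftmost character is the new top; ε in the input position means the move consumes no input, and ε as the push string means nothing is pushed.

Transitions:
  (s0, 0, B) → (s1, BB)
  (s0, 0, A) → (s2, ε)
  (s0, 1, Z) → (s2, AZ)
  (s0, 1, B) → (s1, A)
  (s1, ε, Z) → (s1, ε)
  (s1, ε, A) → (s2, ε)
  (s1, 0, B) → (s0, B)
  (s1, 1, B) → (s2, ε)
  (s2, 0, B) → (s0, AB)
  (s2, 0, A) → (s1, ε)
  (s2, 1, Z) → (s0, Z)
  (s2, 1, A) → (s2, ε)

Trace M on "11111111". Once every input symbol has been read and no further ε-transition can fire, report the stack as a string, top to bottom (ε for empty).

(s0, 11111111, Z)
  read 1, top Z: go to s2, push AZ → (s2, 1111111, AZ)
  read 1, top A: go to s2, push ε → (s2, 111111, Z)
  read 1, top Z: go to s0, push Z → (s0, 11111, Z)
  read 1, top Z: go to s2, push AZ → (s2, 1111, AZ)
  read 1, top A: go to s2, push ε → (s2, 111, Z)
  read 1, top Z: go to s0, push Z → (s0, 11, Z)
  read 1, top Z: go to s2, push AZ → (s2, 1, AZ)
  read 1, top A: go to s2, push ε → (s2, ε, Z)
All input consumed in state s2 with stack Z.

Z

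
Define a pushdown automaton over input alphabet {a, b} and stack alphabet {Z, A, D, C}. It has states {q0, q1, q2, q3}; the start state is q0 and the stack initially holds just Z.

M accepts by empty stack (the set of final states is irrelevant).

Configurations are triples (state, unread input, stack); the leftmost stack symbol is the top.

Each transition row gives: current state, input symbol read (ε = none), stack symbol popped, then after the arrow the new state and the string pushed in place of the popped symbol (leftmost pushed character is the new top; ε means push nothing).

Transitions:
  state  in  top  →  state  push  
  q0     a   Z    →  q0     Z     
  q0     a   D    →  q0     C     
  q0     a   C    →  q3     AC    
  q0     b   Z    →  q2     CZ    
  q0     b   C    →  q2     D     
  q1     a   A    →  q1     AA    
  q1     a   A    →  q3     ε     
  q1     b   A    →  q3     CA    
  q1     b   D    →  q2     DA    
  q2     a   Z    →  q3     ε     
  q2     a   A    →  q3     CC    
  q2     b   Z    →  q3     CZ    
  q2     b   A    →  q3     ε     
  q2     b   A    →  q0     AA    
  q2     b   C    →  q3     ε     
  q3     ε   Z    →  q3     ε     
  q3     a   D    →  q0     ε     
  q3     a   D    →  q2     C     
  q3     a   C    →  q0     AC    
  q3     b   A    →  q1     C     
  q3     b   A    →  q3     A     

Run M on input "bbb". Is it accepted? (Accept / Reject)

No computation consumes all input and empties the stack.

Reject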